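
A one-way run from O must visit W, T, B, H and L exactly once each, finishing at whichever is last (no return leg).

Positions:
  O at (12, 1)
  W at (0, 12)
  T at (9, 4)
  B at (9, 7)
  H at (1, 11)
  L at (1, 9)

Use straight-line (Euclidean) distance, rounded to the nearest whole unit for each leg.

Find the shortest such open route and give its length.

There are 5! = 120 possible orderings.
O → W → T → B → H → L: 16+12+3+9+2 = 42
O → W → T → B → L → H: 16+12+3+8+2 = 41
O → W → T → H → B → L: 16+12+11+9+8 = 56
O → W → T → H → L → B: 16+12+11+2+8 = 49
O → W → T → L → B → H: 16+12+9+8+9 = 54
O → W → T → L → H → B: 16+12+9+2+9 = 48
O → W → B → T → H → L: 16+10+3+11+2 = 42
O → W → B → T → L → H: 16+10+3+9+2 = 40
O → W → B → H → T → L: 16+10+9+11+9 = 55
O → W → B → H → L → T: 16+10+9+2+9 = 46
O → W → B → L → T → H: 16+10+8+9+11 = 54
O → W → B → L → H → T: 16+10+8+2+11 = 47
O → W → H → T → B → L: 16+1+11+3+8 = 39
O → W → H → T → L → B: 16+1+11+9+8 = 45
… (106 more)
O → T → B → L → H → W: 4+3+8+2+1 = 18  ← best
The minimum is 18.
One shortest path: O → T → B → L → H → W.

18 — the minimum one-way total.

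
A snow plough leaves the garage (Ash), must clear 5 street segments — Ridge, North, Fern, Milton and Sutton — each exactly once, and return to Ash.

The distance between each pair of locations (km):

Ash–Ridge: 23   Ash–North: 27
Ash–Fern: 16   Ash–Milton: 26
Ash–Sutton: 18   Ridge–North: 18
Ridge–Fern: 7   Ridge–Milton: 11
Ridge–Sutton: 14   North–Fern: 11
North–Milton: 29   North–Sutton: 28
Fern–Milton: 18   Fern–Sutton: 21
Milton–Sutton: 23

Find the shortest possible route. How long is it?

There are 60 distinct closed tours to check (reversals are equivalent).
Ash-Ridge-North-Fern-Milton-Sutton-Ash: 23+18+11+18+23+18 = 111
Ash-Ridge-North-Fern-Sutton-Milton-Ash: 23+18+11+21+23+26 = 122
Ash-Ridge-North-Milton-Fern-Sutton-Ash: 23+18+29+18+21+18 = 127
Ash-Ridge-North-Milton-Sutton-Fern-Ash: 23+18+29+23+21+16 = 130
Ash-Ridge-North-Sutton-Fern-Milton-Ash: 23+18+28+21+18+26 = 134
Ash-Ridge-North-Sutton-Milton-Fern-Ash: 23+18+28+23+18+16 = 126
Ash-Ridge-Fern-North-Milton-Sutton-Ash: 23+7+11+29+23+18 = 111
Ash-Ridge-Fern-North-Sutton-Milton-Ash: 23+7+11+28+23+26 = 118
Ash-Ridge-Fern-Milton-North-Sutton-Ash: 23+7+18+29+28+18 = 123
Ash-Ridge-Fern-Milton-Sutton-North-Ash: 23+7+18+23+28+27 = 126
Ash-Ridge-Fern-Sutton-North-Milton-Ash: 23+7+21+28+29+26 = 134
Ash-Ridge-Fern-Sutton-Milton-North-Ash: 23+7+21+23+29+27 = 130
Ash-Ridge-Milton-North-Fern-Sutton-Ash: 23+11+29+11+21+18 = 113
Ash-Ridge-Milton-North-Sutton-Fern-Ash: 23+11+29+28+21+16 = 128
… (46 more)
Ash-North-Fern-Ridge-Milton-Sutton-Ash: 27+11+7+11+23+18 = 97  ← best
The minimum is 97.
One optimal route: Ash → North → Fern → Ridge → Milton → Sutton → Ash (or its reverse).

Shortest round trip = 97 km.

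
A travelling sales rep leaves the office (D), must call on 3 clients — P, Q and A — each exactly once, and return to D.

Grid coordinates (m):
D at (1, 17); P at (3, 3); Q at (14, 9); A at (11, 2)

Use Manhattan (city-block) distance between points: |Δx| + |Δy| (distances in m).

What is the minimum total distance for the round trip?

D-P-Q-A-D: 16+17+10+25 = 68
D-P-A-Q-D: 16+9+10+21 = 56
D-Q-P-A-D: 21+17+9+25 = 72
The minimum is 56.
One optimal route: D → P → A → Q → D (or its reverse).

Minimum total distance: 56 m.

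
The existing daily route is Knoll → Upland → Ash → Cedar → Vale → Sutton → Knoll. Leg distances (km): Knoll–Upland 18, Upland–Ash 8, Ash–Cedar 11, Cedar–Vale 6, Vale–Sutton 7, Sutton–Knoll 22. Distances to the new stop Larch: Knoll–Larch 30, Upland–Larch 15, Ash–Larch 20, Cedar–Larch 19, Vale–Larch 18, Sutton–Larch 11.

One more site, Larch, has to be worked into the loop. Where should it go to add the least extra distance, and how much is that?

Insertion cost between consecutive stops i–j is d(i,Larch) + d(Larch,j) − d(i,j):
  between Knoll and Upland: 30 + 15 − 18 = 27
  between Upland and Ash: 15 + 20 − 8 = 27
  between Ash and Cedar: 20 + 19 − 11 = 28
  between Cedar and Vale: 19 + 18 − 6 = 31
  between Vale and Sutton: 18 + 11 − 7 = 22
  between Sutton and Knoll: 11 + 30 − 22 = 19
Cheapest insertion is between Sutton and Knoll, adding 19.
New total = 72 + 19 = 91.

+19 km — insert Larch between Sutton and Knoll.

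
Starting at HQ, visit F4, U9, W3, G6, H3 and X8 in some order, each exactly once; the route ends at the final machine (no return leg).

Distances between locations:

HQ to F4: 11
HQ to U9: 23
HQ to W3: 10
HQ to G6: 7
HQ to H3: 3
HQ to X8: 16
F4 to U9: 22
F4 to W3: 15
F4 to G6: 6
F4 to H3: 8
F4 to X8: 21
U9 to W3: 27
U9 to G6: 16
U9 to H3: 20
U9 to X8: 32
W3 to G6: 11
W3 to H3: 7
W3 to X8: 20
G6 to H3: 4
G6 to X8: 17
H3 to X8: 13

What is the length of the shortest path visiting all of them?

Shortest open route: 73.

There are 6! = 720 possible orderings.
HQ → F4 → U9 → W3 → G6 → H3 → X8: 11+22+27+11+4+13 = 88
HQ → F4 → U9 → W3 → G6 → X8 → H3: 11+22+27+11+17+13 = 101
HQ → F4 → U9 → W3 → H3 → G6 → X8: 11+22+27+7+4+17 = 88
HQ → F4 → U9 → W3 → H3 → X8 → G6: 11+22+27+7+13+17 = 97
HQ → F4 → U9 → W3 → X8 → G6 → H3: 11+22+27+20+17+4 = 101
HQ → F4 → U9 → W3 → X8 → H3 → G6: 11+22+27+20+13+4 = 97
HQ → F4 → U9 → G6 → W3 → H3 → X8: 11+22+16+11+7+13 = 80
HQ → F4 → U9 → G6 → W3 → X8 → H3: 11+22+16+11+20+13 = 93
… (712 more)
HQ → W3 → H3 → X8 → F4 → G6 → U9: 10+7+13+21+6+16 = 73  ← best
The minimum is 73.
One shortest path: HQ → W3 → H3 → X8 → F4 → G6 → U9.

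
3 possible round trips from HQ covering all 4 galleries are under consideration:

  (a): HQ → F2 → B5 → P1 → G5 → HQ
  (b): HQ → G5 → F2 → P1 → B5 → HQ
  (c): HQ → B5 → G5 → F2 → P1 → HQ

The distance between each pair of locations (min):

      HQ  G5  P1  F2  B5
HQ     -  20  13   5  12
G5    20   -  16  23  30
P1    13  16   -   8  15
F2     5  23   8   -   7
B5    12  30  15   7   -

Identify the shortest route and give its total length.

Shortest is (a), total 63 min.

(a): 5 + 7 + 15 + 16 + 20 = 63
(b): 20 + 23 + 8 + 15 + 12 = 78
(c): 12 + 30 + 23 + 8 + 13 = 86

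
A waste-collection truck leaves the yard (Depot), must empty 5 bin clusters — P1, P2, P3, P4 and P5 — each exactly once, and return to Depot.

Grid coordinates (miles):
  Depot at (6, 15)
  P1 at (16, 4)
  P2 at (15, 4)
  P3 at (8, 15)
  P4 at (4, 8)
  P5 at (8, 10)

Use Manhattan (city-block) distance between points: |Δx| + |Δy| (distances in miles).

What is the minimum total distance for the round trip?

Shortest round trip = 46 miles.

With 5 stops there are 5!/2 = 60 distinct round trips (a route and its reverse cost the same).
Depot-P1-P2-P3-P4-P5-Depot: 21+1+18+11+6+7 = 64
Depot-P1-P2-P3-P5-P4-Depot: 21+1+18+5+6+9 = 60
Depot-P1-P2-P4-P3-P5-Depot: 21+1+15+11+5+7 = 60
Depot-P1-P2-P4-P5-P3-Depot: 21+1+15+6+5+2 = 50
Depot-P1-P2-P5-P3-P4-Depot: 21+1+13+5+11+9 = 60
Depot-P1-P2-P5-P4-P3-Depot: 21+1+13+6+11+2 = 54
Depot-P1-P3-P2-P4-P5-Depot: 21+19+18+15+6+7 = 86
Depot-P1-P3-P2-P5-P4-Depot: 21+19+18+13+6+9 = 86
Depot-P1-P3-P4-P2-P5-Depot: 21+19+11+15+13+7 = 86
Depot-P1-P3-P4-P5-P2-Depot: 21+19+11+6+13+20 = 90
Depot-P1-P3-P5-P2-P4-Depot: 21+19+5+13+15+9 = 82
Depot-P1-P3-P5-P4-P2-Depot: 21+19+5+6+15+20 = 86
Depot-P1-P4-P2-P3-P5-Depot: 21+16+15+18+5+7 = 82
Depot-P1-P4-P2-P5-P3-Depot: 21+16+15+13+5+2 = 72
… (46 more)
Depot-P3-P5-P1-P2-P4-Depot: 2+5+14+1+15+9 = 46  ← best
The minimum is 46.
One optimal route: Depot → P3 → P5 → P1 → P2 → P4 → Depot (or its reverse).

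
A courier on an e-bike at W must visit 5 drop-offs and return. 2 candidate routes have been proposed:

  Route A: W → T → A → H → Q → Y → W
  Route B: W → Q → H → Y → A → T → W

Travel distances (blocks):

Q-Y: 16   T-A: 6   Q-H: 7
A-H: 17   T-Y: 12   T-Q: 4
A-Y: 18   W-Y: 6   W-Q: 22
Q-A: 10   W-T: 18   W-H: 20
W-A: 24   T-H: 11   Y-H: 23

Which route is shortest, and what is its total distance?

Shortest is Route A, total 70 blocks.

Route A: 18 + 6 + 17 + 7 + 16 + 6 = 70
Route B: 22 + 7 + 23 + 18 + 6 + 18 = 94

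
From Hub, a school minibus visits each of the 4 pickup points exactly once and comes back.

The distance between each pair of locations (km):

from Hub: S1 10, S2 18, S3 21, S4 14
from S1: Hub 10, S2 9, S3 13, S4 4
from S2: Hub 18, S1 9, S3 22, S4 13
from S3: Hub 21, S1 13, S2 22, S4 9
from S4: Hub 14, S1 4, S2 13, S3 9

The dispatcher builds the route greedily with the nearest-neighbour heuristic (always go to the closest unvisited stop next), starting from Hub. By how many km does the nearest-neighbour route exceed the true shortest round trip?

Excess over optimum: 2 km.

From Hub: S1=10, S4=14, S2=18, S3=21 → choose S1 (10).
From S1: S4=4, S2=9, S3=13 → choose S4 (4).
From S4: S3=9, S2=13 → choose S3 (9).
From S3: S2=22 → choose S2 (22).
NN route Hub → S1 → S4 → S3 → S2 → Hub costs 63.
Optimal: Hub → S2 → S1 → S4 → S3 → Hub costs 61 (by enumerating all 12 distinct tours).
Excess = 63 − 61 = 2.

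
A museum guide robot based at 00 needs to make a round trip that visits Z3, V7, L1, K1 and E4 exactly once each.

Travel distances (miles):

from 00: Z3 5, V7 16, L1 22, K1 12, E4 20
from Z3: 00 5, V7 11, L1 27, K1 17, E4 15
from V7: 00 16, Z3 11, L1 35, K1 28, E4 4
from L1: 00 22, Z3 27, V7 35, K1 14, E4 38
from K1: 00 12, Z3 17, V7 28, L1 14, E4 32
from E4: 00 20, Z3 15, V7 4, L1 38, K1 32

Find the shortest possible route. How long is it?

84 miles — the shortest possible round trip.

There are 60 distinct closed tours to check (reversals are equivalent).
00→Z3→V7→L1→K1→E4→00: 5+11+35+14+32+20 = 117
00→Z3→V7→L1→E4→K1→00: 5+11+35+38+32+12 = 133
00→Z3→V7→K1→L1→E4→00: 5+11+28+14+38+20 = 116
00→Z3→V7→K1→E4→L1→00: 5+11+28+32+38+22 = 136
00→Z3→V7→E4→L1→K1→00: 5+11+4+38+14+12 = 84
00→Z3→V7→E4→K1→L1→00: 5+11+4+32+14+22 = 88
00→Z3→L1→V7→K1→E4→00: 5+27+35+28+32+20 = 147
00→Z3→L1→V7→E4→K1→00: 5+27+35+4+32+12 = 115
00→Z3→L1→K1→V7→E4→00: 5+27+14+28+4+20 = 98
00→Z3→L1→K1→E4→V7→00: 5+27+14+32+4+16 = 98
00→Z3→L1→E4→V7→K1→00: 5+27+38+4+28+12 = 114
00→Z3→L1→E4→K1→V7→00: 5+27+38+32+28+16 = 146
00→Z3→K1→V7→L1→E4→00: 5+17+28+35+38+20 = 143
00→Z3→K1→V7→E4→L1→00: 5+17+28+4+38+22 = 114
… (46 more)
The minimum is 84.
One optimal route: 00 → Z3 → V7 → E4 → L1 → K1 → 00 (or its reverse).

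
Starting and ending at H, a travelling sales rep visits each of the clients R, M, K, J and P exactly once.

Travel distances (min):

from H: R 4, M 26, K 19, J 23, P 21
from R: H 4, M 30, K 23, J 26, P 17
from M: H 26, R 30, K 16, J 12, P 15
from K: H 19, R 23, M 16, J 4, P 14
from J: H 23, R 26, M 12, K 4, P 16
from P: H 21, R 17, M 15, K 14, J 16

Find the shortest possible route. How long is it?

Minimum total distance: 71 min.

With 5 stops there are 5!/2 = 60 distinct round trips (a route and its reverse cost the same).
H→R→M→K→J→P→H: 4+30+16+4+16+21 = 91
H→R→M→K→P→J→H: 4+30+16+14+16+23 = 103
H→R→M→J→K→P→H: 4+30+12+4+14+21 = 85
H→R→M→J→P→K→H: 4+30+12+16+14+19 = 95
H→R→M→P→K→J→H: 4+30+15+14+4+23 = 90
H→R→M→P→J→K→H: 4+30+15+16+4+19 = 88
H→R→K→M→J→P→H: 4+23+16+12+16+21 = 92
H→R→K→M→P→J→H: 4+23+16+15+16+23 = 97
H→R→K→J→M→P→H: 4+23+4+12+15+21 = 79
H→R→K→J→P→M→H: 4+23+4+16+15+26 = 88
H→R→K→P→M→J→H: 4+23+14+15+12+23 = 91
H→R→K→P→J→M→H: 4+23+14+16+12+26 = 95
H→R→J→M→K→P→H: 4+26+12+16+14+21 = 93
H→R→J→M→P→K→H: 4+26+12+15+14+19 = 90
… (46 more)
H→R→P→M→J→K→H: 4+17+15+12+4+19 = 71  ← best
The minimum is 71.
One optimal route: H → R → P → M → J → K → H (or its reverse).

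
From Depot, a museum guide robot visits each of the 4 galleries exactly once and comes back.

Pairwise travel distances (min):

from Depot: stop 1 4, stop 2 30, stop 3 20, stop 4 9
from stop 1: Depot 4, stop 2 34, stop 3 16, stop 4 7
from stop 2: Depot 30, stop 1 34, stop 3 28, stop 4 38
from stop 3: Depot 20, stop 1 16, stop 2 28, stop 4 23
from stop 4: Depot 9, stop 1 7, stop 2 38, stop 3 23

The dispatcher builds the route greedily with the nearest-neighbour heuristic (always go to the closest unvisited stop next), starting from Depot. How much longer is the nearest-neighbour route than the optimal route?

Depot: stop 1=4, stop 4=9, stop 3=20, stop 2=30 ⇒ stop 1
stop 1: stop 4=7, stop 3=16, stop 2=34 ⇒ stop 4
stop 4: stop 3=23, stop 2=38 ⇒ stop 3
stop 3: stop 2=28 ⇒ stop 2
NN route Depot → stop 1 → stop 4 → stop 3 → stop 2 → Depot costs 92.
Optimal: Depot → stop 2 → stop 3 → stop 1 → stop 4 → Depot costs 90 (by enumerating all 12 distinct tours).
Excess = 92 − 90 = 2.

The nearest-neighbour route is 2 min longer than optimal.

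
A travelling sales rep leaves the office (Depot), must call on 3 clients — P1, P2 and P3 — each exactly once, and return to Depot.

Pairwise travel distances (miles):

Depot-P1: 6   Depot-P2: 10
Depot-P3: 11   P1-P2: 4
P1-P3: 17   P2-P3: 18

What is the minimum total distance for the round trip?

Shortest round trip = 39 miles.

Depot-P1-P2-P3-Depot: 6+4+18+11 = 39
Depot-P1-P3-P2-Depot: 6+17+18+10 = 51
Depot-P2-P1-P3-Depot: 10+4+17+11 = 42
The minimum is 39.
One optimal route: Depot → P1 → P2 → P3 → Depot (or its reverse).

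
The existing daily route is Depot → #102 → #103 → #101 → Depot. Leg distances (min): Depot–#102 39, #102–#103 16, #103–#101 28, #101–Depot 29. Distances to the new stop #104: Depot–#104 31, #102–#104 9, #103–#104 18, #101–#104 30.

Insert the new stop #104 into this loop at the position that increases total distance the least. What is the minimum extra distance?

+1 min — insert #104 between Depot and #102.

Insertion cost between consecutive stops i–j is d(i,#104) + d(#104,j) − d(i,j):
  between Depot and #102: 31 + 9 − 39 = 1
  between #102 and #103: 9 + 18 − 16 = 11
  between #103 and #101: 18 + 30 − 28 = 20
  between #101 and Depot: 30 + 31 − 29 = 32
Cheapest insertion is between Depot and #102, adding 1.
New total = 112 + 1 = 113.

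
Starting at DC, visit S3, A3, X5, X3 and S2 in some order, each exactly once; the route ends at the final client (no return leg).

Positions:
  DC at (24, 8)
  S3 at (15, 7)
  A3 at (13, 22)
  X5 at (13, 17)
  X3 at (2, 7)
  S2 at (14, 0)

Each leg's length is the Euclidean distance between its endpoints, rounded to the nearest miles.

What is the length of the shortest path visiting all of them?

There are 5! = 120 possible orderings.
DC → S3 → A3 → X5 → X3 → S2: 9+15+5+15+14 = 58
DC → S3 → A3 → X5 → S2 → X3: 9+15+5+17+14 = 60
DC → S3 → A3 → X3 → X5 → S2: 9+15+19+15+17 = 75
DC → S3 → A3 → X3 → S2 → X5: 9+15+19+14+17 = 74
DC → S3 → A3 → S2 → X5 → X3: 9+15+22+17+15 = 78
DC → S3 → A3 → S2 → X3 → X5: 9+15+22+14+15 = 75
DC → S3 → X5 → A3 → X3 → S2: 9+10+5+19+14 = 57
DC → S3 → X5 → A3 → S2 → X3: 9+10+5+22+14 = 60
DC → S3 → X5 → X3 → A3 → S2: 9+10+15+19+22 = 75
DC → S3 → X5 → X3 → S2 → A3: 9+10+15+14+22 = 70
DC → S3 → X5 → S2 → A3 → X3: 9+10+17+22+19 = 77
DC → S3 → X5 → S2 → X3 → A3: 9+10+17+14+19 = 69
DC → S3 → X3 → A3 → X5 → S2: 9+13+19+5+17 = 63
DC → S3 → X3 → A3 → S2 → X5: 9+13+19+22+17 = 80
… (106 more)
DC → S3 → S2 → X3 → X5 → A3: 9+7+14+15+5 = 50  ← best
The minimum is 50.
One shortest path: DC → S3 → S2 → X3 → X5 → A3.

Shortest open route: 50 miles.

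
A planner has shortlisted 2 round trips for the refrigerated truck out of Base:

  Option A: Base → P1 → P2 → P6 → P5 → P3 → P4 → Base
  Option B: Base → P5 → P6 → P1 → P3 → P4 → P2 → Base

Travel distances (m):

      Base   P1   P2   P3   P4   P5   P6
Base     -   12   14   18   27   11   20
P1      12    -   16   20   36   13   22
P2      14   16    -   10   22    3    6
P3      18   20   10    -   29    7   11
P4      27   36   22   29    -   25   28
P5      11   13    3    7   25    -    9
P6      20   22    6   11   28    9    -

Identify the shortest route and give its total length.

Shortest is Option A, total 106 m.

Option A: 12 + 16 + 6 + 9 + 7 + 29 + 27 = 106
Option B: 11 + 9 + 22 + 20 + 29 + 22 + 14 = 127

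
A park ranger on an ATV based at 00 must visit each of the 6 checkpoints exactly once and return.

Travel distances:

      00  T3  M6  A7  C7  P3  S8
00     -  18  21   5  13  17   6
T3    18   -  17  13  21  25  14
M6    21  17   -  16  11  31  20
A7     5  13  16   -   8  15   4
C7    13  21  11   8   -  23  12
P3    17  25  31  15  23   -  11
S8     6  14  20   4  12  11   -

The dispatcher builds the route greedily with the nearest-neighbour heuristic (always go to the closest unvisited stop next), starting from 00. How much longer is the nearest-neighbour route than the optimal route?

00: A7=5, S8=6, C7=13, P3=17, T3=18, M6=21 ⇒ A7
A7: S8=4, C7=8, T3=13, P3=15, M6=16 ⇒ S8
S8: P3=11, C7=12, T3=14, M6=20 ⇒ P3
P3: C7=23, T3=25, M6=31 ⇒ C7
C7: M6=11, T3=21 ⇒ M6
M6: T3=17 ⇒ T3
NN route 00 → A7 → S8 → P3 → C7 → M6 → T3 → 00 costs 89.
Optimal: 00 → A7 → C7 → M6 → T3 → P3 → S8 → 00 costs 83 (by enumerating all 360 distinct tours).
Excess = 89 − 83 = 6.

The nearest-neighbour route is 6 longer than optimal.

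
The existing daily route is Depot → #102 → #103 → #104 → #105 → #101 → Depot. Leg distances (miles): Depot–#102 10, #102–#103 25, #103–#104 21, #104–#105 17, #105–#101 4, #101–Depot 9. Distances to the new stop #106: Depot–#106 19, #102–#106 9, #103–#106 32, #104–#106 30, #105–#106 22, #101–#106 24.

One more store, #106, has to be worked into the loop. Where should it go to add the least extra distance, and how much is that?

Insertion cost between consecutive stops i–j is d(i,#106) + d(#106,j) − d(i,j):
  between Depot and #102: 19 + 9 − 10 = 18
  between #102 and #103: 9 + 32 − 25 = 16
  between #103 and #104: 32 + 30 − 21 = 41
  between #104 and #105: 30 + 22 − 17 = 35
  between #105 and #101: 22 + 24 − 4 = 42
  between #101 and Depot: 24 + 19 − 9 = 34
Cheapest insertion is between #102 and #103, adding 16.
New total = 86 + 16 = 102.

Adding 16 miles by placing #106 on the #102–#103 leg.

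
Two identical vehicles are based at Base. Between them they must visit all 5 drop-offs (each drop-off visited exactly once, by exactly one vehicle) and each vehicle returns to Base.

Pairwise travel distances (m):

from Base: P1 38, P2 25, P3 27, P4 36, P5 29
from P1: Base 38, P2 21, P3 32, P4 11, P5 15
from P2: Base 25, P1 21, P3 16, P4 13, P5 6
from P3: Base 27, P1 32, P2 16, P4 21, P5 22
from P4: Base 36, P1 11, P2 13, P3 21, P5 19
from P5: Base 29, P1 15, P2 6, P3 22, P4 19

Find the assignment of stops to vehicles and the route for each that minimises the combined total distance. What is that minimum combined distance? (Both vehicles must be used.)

There are 2^4 − 1 = 15 ways to divide the 5 stops into two non-empty groups. For each, the best each vehicle can do is its own shortest tour through its group:
  {P1} + {P2, P3, P4, P5}: 76 + 96 = 172
  {P2} + {P1, P3, P4, P5}: 50 + 103 = 153
  {P1, P2} + {P3, P4, P5}: 84 + 96 = 180
  {P3} + {P1, P2, P4, P5}: 54 + 93 = 147
  {P1, P3} + {P2, P4, P5}: 97 + 84 = 181
  {P2, P3} + {P1, P4, P5}: 68 + 91 = 159
  … (15 splits in total)
Best: vehicle 1 Base → P3 → Base = 54; vehicle 2 Base → P2 → P4 → P1 → P5 → Base = 93; combined 147.

Minimum combined distance: 147 m.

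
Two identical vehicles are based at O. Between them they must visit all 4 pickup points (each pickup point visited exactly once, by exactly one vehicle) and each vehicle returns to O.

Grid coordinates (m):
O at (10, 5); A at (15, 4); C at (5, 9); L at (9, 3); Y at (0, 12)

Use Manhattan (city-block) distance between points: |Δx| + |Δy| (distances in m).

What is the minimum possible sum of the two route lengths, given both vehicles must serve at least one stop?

50 m — the smallest possible combined total.

There are 2^3 − 1 = 7 ways to divide the 4 stops into two non-empty groups. For each, the best each vehicle can do is its own shortest tour through its group:
  {A} + {C, L, Y}: 12 + 38 = 50
  {C} + {A, L, Y}: 18 + 48 = 66
  {A, C} + {L, Y}: 30 + 38 = 68
  {L} + {A, C, Y}: 6 + 46 = 52
  {A, L} + {C, Y}: 16 + 34 = 50
  {C, L} + {A, Y}: 22 + 46 = 68
  … (7 splits in total)
Best: vehicle 1 O → A → O = 12; vehicle 2 O → C → Y → L → O = 38; combined 50.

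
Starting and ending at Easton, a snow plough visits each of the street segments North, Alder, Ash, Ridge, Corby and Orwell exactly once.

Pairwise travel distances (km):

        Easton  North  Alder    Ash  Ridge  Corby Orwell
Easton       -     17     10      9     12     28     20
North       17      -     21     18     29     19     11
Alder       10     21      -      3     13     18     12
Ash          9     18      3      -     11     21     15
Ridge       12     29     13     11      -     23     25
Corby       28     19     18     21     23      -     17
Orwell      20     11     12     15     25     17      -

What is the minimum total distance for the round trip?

Minimum total distance: 89 km.

There are 360 distinct closed tours to check (reversals are equivalent).
Easton → North → Alder → Ash → Ridge → Corby → Orwell → Easton: 17+21+3+11+23+17+20 = 112
Easton → North → Alder → Ash → Ridge → Orwell → Corby → Easton: 17+21+3+11+25+17+28 = 122
Easton → North → Alder → Ash → Corby → Ridge → Orwell → Easton: 17+21+3+21+23+25+20 = 130
Easton → North → Alder → Ash → Corby → Orwell → Ridge → Easton: 17+21+3+21+17+25+12 = 116
Easton → North → Alder → Ash → Orwell → Ridge → Corby → Easton: 17+21+3+15+25+23+28 = 132
Easton → North → Alder → Ash → Orwell → Corby → Ridge → Easton: 17+21+3+15+17+23+12 = 108
Easton → North → Alder → Ridge → Ash → Corby → Orwell → Easton: 17+21+13+11+21+17+20 = 120
Easton → North → Alder → Ridge → Ash → Orwell → Corby → Easton: 17+21+13+11+15+17+28 = 122
… (352 more)
Easton → North → Orwell → Corby → Alder → Ash → Ridge → Easton: 17+11+17+18+3+11+12 = 89  ← best
The minimum is 89.
One optimal route: Easton → North → Orwell → Corby → Alder → Ash → Ridge → Easton (or its reverse).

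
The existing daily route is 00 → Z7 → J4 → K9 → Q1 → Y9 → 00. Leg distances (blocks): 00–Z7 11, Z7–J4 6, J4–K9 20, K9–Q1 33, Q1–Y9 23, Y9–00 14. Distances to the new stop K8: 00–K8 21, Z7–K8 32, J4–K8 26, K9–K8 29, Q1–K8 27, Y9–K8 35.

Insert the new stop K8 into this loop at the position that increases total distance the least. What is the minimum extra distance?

Insertion cost between consecutive stops i–j is d(i,K8) + d(K8,j) − d(i,j):
  between 00 and Z7: 21 + 32 − 11 = 42
  between Z7 and J4: 32 + 26 − 6 = 52
  between J4 and K9: 26 + 29 − 20 = 35
  between K9 and Q1: 29 + 27 − 33 = 23
  between Q1 and Y9: 27 + 35 − 23 = 39
  between Y9 and 00: 35 + 21 − 14 = 42
Cheapest insertion is between K9 and Q1, adding 23.
New total = 107 + 23 = 130.

Adding 23 blocks by placing K8 on the K9–Q1 leg.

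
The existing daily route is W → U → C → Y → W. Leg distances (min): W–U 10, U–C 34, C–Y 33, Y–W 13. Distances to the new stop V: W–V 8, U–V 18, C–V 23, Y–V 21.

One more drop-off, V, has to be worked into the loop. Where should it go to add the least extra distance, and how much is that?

Minimum extra distance: 7 min, inserting V between U and C.

Insertion cost between consecutive stops i–j is d(i,V) + d(V,j) − d(i,j):
  between W and U: 8 + 18 − 10 = 16
  between U and C: 18 + 23 − 34 = 7
  between C and Y: 23 + 21 − 33 = 11
  between Y and W: 21 + 8 − 13 = 16
Cheapest insertion is between U and C, adding 7.
New total = 90 + 7 = 97.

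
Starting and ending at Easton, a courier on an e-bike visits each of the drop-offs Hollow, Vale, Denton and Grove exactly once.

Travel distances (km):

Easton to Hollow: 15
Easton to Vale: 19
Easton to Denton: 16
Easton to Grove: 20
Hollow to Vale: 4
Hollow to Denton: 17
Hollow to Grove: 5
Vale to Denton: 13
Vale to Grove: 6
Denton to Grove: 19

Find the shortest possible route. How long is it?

55 km — the shortest possible round trip.

Easton-Hollow-Vale-Denton-Grove-Easton: 15+4+13+19+20 = 71
Easton-Hollow-Vale-Grove-Denton-Easton: 15+4+6+19+16 = 60
Easton-Hollow-Denton-Vale-Grove-Easton: 15+17+13+6+20 = 71
Easton-Hollow-Denton-Grove-Vale-Easton: 15+17+19+6+19 = 76
Easton-Hollow-Grove-Vale-Denton-Easton: 15+5+6+13+16 = 55
Easton-Hollow-Grove-Denton-Vale-Easton: 15+5+19+13+19 = 71
Easton-Vale-Hollow-Denton-Grove-Easton: 19+4+17+19+20 = 79
Easton-Vale-Hollow-Grove-Denton-Easton: 19+4+5+19+16 = 63
Easton-Vale-Denton-Hollow-Grove-Easton: 19+13+17+5+20 = 74
Easton-Vale-Grove-Hollow-Denton-Easton: 19+6+5+17+16 = 63
Easton-Denton-Hollow-Vale-Grove-Easton: 16+17+4+6+20 = 63
Easton-Denton-Vale-Hollow-Grove-Easton: 16+13+4+5+20 = 58
The minimum is 55.
One optimal route: Easton → Hollow → Grove → Vale → Denton → Easton (or its reverse).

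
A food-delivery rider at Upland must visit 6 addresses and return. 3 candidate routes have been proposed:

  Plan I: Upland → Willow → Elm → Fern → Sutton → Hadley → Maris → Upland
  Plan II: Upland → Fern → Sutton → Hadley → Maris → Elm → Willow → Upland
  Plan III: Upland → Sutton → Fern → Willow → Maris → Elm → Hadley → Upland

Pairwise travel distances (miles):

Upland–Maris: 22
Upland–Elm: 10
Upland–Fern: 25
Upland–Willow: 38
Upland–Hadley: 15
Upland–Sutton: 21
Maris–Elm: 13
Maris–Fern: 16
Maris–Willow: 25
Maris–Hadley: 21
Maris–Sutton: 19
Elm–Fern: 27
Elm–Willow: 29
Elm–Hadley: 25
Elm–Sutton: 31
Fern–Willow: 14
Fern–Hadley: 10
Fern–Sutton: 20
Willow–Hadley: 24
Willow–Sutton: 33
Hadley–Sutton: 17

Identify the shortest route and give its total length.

Plan I: 38 + 29 + 27 + 20 + 17 + 21 + 22 = 174
Plan II: 25 + 20 + 17 + 21 + 13 + 29 + 38 = 163
Plan III: 21 + 20 + 14 + 25 + 13 + 25 + 15 = 133

Shortest is Plan III, total 133 miles.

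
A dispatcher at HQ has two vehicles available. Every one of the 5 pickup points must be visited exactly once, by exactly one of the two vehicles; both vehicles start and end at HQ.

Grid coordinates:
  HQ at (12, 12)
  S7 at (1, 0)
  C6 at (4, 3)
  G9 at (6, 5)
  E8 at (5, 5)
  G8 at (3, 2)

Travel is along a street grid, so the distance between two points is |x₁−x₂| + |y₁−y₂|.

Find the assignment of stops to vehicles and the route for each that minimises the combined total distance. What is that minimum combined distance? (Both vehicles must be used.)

Try each way of splitting the stops between the two vehicles (each non-empty) and, for each split, find the best tour for each vehicle:
  {S7} + {C6, G9, E8, G8}: 46 + 38 = 84
  {C6} + {S7, G9, E8, G8}: 34 + 46 = 80
  {S7, C6} + {G9, E8, G8}: 46 + 38 = 84
  {G9} + {S7, C6, E8, G8}: 26 + 46 = 72
  {S7, G9} + {C6, E8, G8}: 46 + 38 = 84
  {C6, G9} + {S7, E8, G8}: 34 + 46 = 80
  … (15 splits in total)
Best: vehicle 1 HQ → G9 → HQ = 26; vehicle 2 HQ → S7 → G8 → C6 → E8 → HQ = 46; combined 72.

72 — the smallest possible combined total.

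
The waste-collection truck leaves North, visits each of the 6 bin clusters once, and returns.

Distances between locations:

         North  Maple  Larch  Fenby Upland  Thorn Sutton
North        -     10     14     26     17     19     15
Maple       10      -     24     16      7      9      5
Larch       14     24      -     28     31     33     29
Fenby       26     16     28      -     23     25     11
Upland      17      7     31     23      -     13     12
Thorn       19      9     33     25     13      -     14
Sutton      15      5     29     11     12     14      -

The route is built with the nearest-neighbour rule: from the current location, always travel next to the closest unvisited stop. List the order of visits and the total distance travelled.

Total distance 109 via the nearest-neighbour route North → Maple → Sutton → Fenby → Upland → Thorn → Larch → North.

From North: distances to unvisited — Maple=10, Larch=14, Sutton=15, Upland=17, Thorn=19, Fenby=26. Nearest is Maple (10).
From Maple: distances to unvisited — Sutton=5, Upland=7, Thorn=9, Fenby=16, Larch=24. Nearest is Sutton (5).
From Sutton: distances to unvisited — Fenby=11, Upland=12, Thorn=14, Larch=29. Nearest is Fenby (11).
From Fenby: distances to unvisited — Upland=23, Thorn=25, Larch=28. Nearest is Upland (23).
From Upland: distances to unvisited — Thorn=13, Larch=31. Nearest is Thorn (13).
From Thorn: distances to unvisited — Larch=33. Nearest is Larch (33).
Return Larch→North: 14.
Total = 10 + 5 + 11 + 23 + 13 + 33 + 14 = 109.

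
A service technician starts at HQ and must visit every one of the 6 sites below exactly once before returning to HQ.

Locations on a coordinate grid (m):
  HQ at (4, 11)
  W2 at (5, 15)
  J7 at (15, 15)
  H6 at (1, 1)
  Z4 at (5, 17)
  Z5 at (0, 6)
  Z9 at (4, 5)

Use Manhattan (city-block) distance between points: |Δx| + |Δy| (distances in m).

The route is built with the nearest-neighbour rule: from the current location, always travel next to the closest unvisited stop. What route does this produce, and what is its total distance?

64 m along HQ → W2 → Z4 → J7 → Z9 → Z5 → H6 → HQ.

From HQ: distances to unvisited — W2=5, Z9=6, Z4=7, Z5=9, H6=13, J7=15. Nearest is W2 (5).
From W2: distances to unvisited — Z4=2, J7=10, Z9=11, Z5=14, H6=18. Nearest is Z4 (2).
From Z4: distances to unvisited — J7=12, Z9=13, Z5=16, H6=20. Nearest is J7 (12).
From J7: distances to unvisited — Z9=21, Z5=24, H6=28. Nearest is Z9 (21).
From Z9: distances to unvisited — Z5=5, H6=7. Nearest is Z5 (5).
From Z5: distances to unvisited — H6=6. Nearest is H6 (6).
Return H6→HQ: 13.
Total = 5 + 2 + 12 + 21 + 5 + 6 + 13 = 64.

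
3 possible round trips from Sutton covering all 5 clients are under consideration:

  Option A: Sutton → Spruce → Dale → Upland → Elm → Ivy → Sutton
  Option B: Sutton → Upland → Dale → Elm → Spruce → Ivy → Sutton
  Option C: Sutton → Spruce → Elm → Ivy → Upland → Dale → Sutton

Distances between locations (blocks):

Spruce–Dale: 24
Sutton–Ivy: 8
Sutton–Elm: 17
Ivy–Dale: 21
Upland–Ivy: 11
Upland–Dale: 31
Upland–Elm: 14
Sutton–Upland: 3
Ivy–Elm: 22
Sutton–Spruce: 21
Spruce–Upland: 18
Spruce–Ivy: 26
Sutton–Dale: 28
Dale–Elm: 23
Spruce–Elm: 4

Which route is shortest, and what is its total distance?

95 blocks — Option B is the shortest.

Option A: 21 + 24 + 31 + 14 + 22 + 8 = 120
Option B: 3 + 31 + 23 + 4 + 26 + 8 = 95
Option C: 21 + 4 + 22 + 11 + 31 + 28 = 117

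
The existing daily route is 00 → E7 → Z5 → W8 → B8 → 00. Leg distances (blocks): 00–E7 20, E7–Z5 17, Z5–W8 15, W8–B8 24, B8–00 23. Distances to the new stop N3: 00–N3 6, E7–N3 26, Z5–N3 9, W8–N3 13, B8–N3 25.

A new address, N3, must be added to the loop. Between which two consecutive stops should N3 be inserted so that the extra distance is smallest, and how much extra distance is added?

Insertion cost between consecutive stops i–j is d(i,N3) + d(N3,j) − d(i,j):
  between 00 and E7: 6 + 26 − 20 = 12
  between E7 and Z5: 26 + 9 − 17 = 18
  between Z5 and W8: 9 + 13 − 15 = 7
  between W8 and B8: 13 + 25 − 24 = 14
  between B8 and 00: 25 + 6 − 23 = 8
Cheapest insertion is between Z5 and W8, adding 7.
New total = 99 + 7 = 106.

+7 blocks — insert N3 between Z5 and W8.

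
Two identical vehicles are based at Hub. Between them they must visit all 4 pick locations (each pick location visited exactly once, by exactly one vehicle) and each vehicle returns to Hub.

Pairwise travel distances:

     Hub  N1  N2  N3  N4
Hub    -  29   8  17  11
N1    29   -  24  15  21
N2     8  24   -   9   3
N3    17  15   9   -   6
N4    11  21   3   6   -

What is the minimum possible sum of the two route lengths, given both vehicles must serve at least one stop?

Minimum combined distance: 77.

Try each way of splitting the stops between the two vehicles (each non-empty) and, for each split, find the best tour for each vehicle:
  {N1} + {N2, N3, N4}: 58 + 34 = 92
  {N2} + {N1, N3, N4}: 16 + 61 = 77
  {N1, N2} + {N3, N4}: 61 + 34 = 95
  {N3} + {N1, N2, N4}: 34 + 61 = 95
  {N1, N3} + {N2, N4}: 61 + 22 = 83
  {N2, N3} + {N1, N4}: 34 + 61 = 95
  … (7 splits in total)
Best: vehicle 1 Hub → N2 → Hub = 16; vehicle 2 Hub → N1 → N3 → N4 → Hub = 61; combined 77.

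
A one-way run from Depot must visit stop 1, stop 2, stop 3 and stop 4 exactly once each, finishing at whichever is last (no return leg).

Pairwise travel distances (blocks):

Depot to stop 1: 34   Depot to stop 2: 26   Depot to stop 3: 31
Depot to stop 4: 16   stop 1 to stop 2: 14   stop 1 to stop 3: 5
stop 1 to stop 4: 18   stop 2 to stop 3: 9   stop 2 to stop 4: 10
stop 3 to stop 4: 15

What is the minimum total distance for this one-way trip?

Minimum one-way distance = 40 blocks.

There are 4! = 24 possible orderings.
Depot → stop 1 → stop 2 → stop 3 → stop 4: 34+14+9+15 = 72
Depot → stop 1 → stop 2 → stop 4 → stop 3: 34+14+10+15 = 73
Depot → stop 1 → stop 3 → stop 2 → stop 4: 34+5+9+10 = 58
Depot → stop 1 → stop 3 → stop 4 → stop 2: 34+5+15+10 = 64
Depot → stop 1 → stop 4 → stop 2 → stop 3: 34+18+10+9 = 71
Depot → stop 1 → stop 4 → stop 3 → stop 2: 34+18+15+9 = 76
Depot → stop 2 → stop 1 → stop 3 → stop 4: 26+14+5+15 = 60
Depot → stop 2 → stop 1 → stop 4 → stop 3: 26+14+18+15 = 73
Depot → stop 2 → stop 3 → stop 1 → stop 4: 26+9+5+18 = 58
Depot → stop 2 → stop 3 → stop 4 → stop 1: 26+9+15+18 = 68
Depot → stop 2 → stop 4 → stop 1 → stop 3: 26+10+18+5 = 59
Depot → stop 2 → stop 4 → stop 3 → stop 1: 26+10+15+5 = 56
Depot → stop 3 → stop 1 → stop 2 → stop 4: 31+5+14+10 = 60
Depot → stop 3 → stop 1 → stop 4 → stop 2: 31+5+18+10 = 64
… (10 more)
Depot → stop 4 → stop 2 → stop 3 → stop 1: 16+10+9+5 = 40  ← best
The minimum is 40.
One shortest path: Depot → stop 4 → stop 2 → stop 3 → stop 1.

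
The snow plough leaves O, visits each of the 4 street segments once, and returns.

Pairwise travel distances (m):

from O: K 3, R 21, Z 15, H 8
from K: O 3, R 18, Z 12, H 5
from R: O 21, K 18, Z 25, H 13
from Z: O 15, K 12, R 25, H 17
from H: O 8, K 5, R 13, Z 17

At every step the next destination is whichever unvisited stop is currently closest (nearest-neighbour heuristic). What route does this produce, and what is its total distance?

Nearest-neighbour total = 61 m; route O → K → H → R → Z → O.

At O the remaining stops are K 3, H 8, Z 15, R 21; go to K.
At K the remaining stops are H 5, Z 12, R 18; go to H.
At H the remaining stops are R 13, Z 17; go to R.
At R the remaining stops are Z 25; go to Z.
Return Z→O: 15.
Total = 3 + 5 + 13 + 25 + 15 = 61.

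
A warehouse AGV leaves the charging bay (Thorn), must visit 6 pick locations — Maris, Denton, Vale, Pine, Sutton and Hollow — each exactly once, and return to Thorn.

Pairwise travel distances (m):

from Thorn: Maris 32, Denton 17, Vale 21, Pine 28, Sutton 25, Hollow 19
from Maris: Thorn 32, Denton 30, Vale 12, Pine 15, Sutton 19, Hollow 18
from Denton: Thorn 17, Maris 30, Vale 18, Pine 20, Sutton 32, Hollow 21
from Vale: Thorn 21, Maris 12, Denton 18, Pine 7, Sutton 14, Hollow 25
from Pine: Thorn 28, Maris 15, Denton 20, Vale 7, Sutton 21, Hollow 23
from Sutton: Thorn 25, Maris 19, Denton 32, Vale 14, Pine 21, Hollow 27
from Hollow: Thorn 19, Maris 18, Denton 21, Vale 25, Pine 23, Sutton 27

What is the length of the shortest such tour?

Minimum total distance: 114 m.

With 6 stops there are 6!/2 = 360 distinct round trips (a route and its reverse cost the same).
Thorn→Maris→Denton→Vale→Pine→Sutton→Hollow→Thorn: 32+30+18+7+21+27+19 = 154
Thorn→Maris→Denton→Vale→Pine→Hollow→Sutton→Thorn: 32+30+18+7+23+27+25 = 162
Thorn→Maris→Denton→Vale→Sutton→Pine→Hollow→Thorn: 32+30+18+14+21+23+19 = 157
Thorn→Maris→Denton→Vale→Sutton→Hollow→Pine→Thorn: 32+30+18+14+27+23+28 = 172
Thorn→Maris→Denton→Vale→Hollow→Pine→Sutton→Thorn: 32+30+18+25+23+21+25 = 174
Thorn→Maris→Denton→Vale→Hollow→Sutton→Pine→Thorn: 32+30+18+25+27+21+28 = 181
Thorn→Maris→Denton→Pine→Vale→Sutton→Hollow→Thorn: 32+30+20+7+14+27+19 = 149
Thorn→Maris→Denton→Pine→Vale→Hollow→Sutton→Thorn: 32+30+20+7+25+27+25 = 166
… (352 more)
Thorn→Denton→Pine→Vale→Sutton→Maris→Hollow→Thorn: 17+20+7+14+19+18+19 = 114  ← best
The minimum is 114.
One optimal route: Thorn → Denton → Pine → Vale → Sutton → Maris → Hollow → Thorn (or its reverse).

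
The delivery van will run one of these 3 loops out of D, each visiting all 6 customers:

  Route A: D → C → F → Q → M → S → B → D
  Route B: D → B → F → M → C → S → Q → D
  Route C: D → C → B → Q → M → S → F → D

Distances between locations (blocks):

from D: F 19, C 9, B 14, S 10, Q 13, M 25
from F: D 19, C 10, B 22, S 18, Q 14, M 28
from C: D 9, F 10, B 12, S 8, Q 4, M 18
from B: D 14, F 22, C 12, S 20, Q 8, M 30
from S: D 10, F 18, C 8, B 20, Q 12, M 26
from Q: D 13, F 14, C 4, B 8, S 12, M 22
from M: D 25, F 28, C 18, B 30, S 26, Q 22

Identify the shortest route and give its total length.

114 blocks — Route C is the shortest.

Route A: 9 + 10 + 14 + 22 + 26 + 20 + 14 = 115
Route B: 14 + 22 + 28 + 18 + 8 + 12 + 13 = 115
Route C: 9 + 12 + 8 + 22 + 26 + 18 + 19 = 114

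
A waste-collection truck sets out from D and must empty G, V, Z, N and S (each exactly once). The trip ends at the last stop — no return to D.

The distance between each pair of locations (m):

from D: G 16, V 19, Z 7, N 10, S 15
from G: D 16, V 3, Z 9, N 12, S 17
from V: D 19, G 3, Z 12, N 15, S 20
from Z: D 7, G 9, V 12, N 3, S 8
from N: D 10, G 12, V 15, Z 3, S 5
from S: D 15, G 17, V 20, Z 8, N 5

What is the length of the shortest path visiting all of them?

Shortest open route: 35 m.

There are 5! = 120 possible orderings.
D→G→V→Z→N→S: 16+3+12+3+5 = 39
D→G→V→Z→S→N: 16+3+12+8+5 = 44
D→G→V→N→Z→S: 16+3+15+3+8 = 45
D→G→V→N→S→Z: 16+3+15+5+8 = 47
D→G→V→S→Z→N: 16+3+20+8+3 = 50
D→G→V→S→N→Z: 16+3+20+5+3 = 47
D→G→Z→V→N→S: 16+9+12+15+5 = 57
D→G→Z→V→S→N: 16+9+12+20+5 = 62
D→G→Z→N→V→S: 16+9+3+15+20 = 63
D→G→Z→N→S→V: 16+9+3+5+20 = 53
D→G→Z→S→V→N: 16+9+8+20+15 = 68
D→G→Z→S→N→V: 16+9+8+5+15 = 53
D→G→N→V→Z→S: 16+12+15+12+8 = 63
D→G→N→V→S→Z: 16+12+15+20+8 = 71
… (106 more)
D→Z→N→S→G→V: 7+3+5+17+3 = 35  ← best
The minimum is 35.
One shortest path: D → Z → N → S → G → V.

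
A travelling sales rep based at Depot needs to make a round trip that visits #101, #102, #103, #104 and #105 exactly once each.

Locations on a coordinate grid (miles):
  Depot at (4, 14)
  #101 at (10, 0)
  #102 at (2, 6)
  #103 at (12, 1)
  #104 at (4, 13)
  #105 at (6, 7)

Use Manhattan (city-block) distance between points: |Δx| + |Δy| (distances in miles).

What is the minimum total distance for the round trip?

There are 60 distinct closed tours to check (reversals are equivalent).
Depot → #101 → #102 → #103 → #104 → #105 → Depot: 20+14+15+20+8+9 = 86
Depot → #101 → #102 → #103 → #105 → #104 → Depot: 20+14+15+12+8+1 = 70
Depot → #101 → #102 → #104 → #103 → #105 → Depot: 20+14+9+20+12+9 = 84
Depot → #101 → #102 → #104 → #105 → #103 → Depot: 20+14+9+8+12+21 = 84
Depot → #101 → #102 → #105 → #103 → #104 → Depot: 20+14+5+12+20+1 = 72
Depot → #101 → #102 → #105 → #104 → #103 → Depot: 20+14+5+8+20+21 = 88
Depot → #101 → #103 → #102 → #104 → #105 → Depot: 20+3+15+9+8+9 = 64
Depot → #101 → #103 → #102 → #105 → #104 → Depot: 20+3+15+5+8+1 = 52
Depot → #101 → #103 → #104 → #102 → #105 → Depot: 20+3+20+9+5+9 = 66
Depot → #101 → #103 → #104 → #105 → #102 → Depot: 20+3+20+8+5+10 = 66
Depot → #101 → #103 → #105 → #102 → #104 → Depot: 20+3+12+5+9+1 = 50
Depot → #101 → #103 → #105 → #104 → #102 → Depot: 20+3+12+8+9+10 = 62
Depot → #101 → #104 → #102 → #103 → #105 → Depot: 20+19+9+15+12+9 = 84
Depot → #101 → #104 → #102 → #105 → #103 → Depot: 20+19+9+5+12+21 = 86
… (46 more)
Depot → #102 → #101 → #103 → #105 → #104 → Depot: 10+14+3+12+8+1 = 48  ← best
The minimum is 48.
One optimal route: Depot → #102 → #101 → #103 → #105 → #104 → Depot (or its reverse).

48 miles — the shortest possible round trip.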